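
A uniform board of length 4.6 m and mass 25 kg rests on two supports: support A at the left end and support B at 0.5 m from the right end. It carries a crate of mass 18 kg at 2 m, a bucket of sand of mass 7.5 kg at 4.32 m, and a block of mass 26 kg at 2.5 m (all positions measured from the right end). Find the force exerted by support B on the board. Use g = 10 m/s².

Choose support A as the axis so its reaction then has zero moment arm.
Beam weight: 25 × 10 = 250 N down at 2.3 m → arm 2.3 m, τ = 250 × 2.3 = 575 N·m clockwise.
Crate: 18 × 10 = 180 N down at 2 m → arm 2.6 m, τ = 180 × 2.6 = 468 N·m clockwise.
Bucket of sand: 7.5 × 10 = 75 N down at 4.32 m → arm 0.28 m, τ = 75 × 0.28 = 21 N·m clockwise.
Block: 26 × 10 = 260 N down at 2.5 m → arm 2.1 m, τ = 260 × 2.1 = 546 N·m clockwise.
Net load moment about support A = 1610 N·m clockwise.
Reaction R at support B is upward at 0.5 m, arm 4.1 m → moment R × 4.1 counterclockwise.
Balancing moments: R × 4.1 = 1610, giving R = 393 N.

R_B ≈ 393 N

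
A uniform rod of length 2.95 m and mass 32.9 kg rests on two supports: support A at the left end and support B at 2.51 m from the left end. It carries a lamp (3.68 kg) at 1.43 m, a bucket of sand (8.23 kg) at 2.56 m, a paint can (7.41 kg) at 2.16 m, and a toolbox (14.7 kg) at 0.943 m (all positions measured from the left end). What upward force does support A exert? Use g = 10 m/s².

Choose support B as the axis so its reaction then has zero moment arm.
Beam weight: 32.9 × 10 = 329 N down at 1.475 m → arm 1.035 m, τ = 329 × 1.035 = 340.5 N·m counterclockwise.
Lamp: 3.68 × 10 = 36.8 N down at 1.43 m → arm 1.08 m, τ = 36.8 × 1.08 = 39.74 N·m counterclockwise.
Bucket of sand: 8.23 × 10 = 82.3 N down at 2.56 m → arm 0.05 m, τ = 82.3 × 0.05 = 4.115 N·m clockwise.
Paint can: 7.41 × 10 = 74.1 N down at 2.16 m → arm 0.35 m, τ = 74.1 × 0.35 = 25.93 N·m counterclockwise.
Toolbox: 14.7 × 10 = 147 N down at 0.943 m → arm 1.567 m, τ = 147 × 1.567 = 230.3 N·m counterclockwise.
Net load moment about support B = 632.4 N·m counterclockwise.
Reaction R at support A is upward at 0 m, arm 2.51 m → moment R × 2.51 clockwise.
For rotational equilibrium, R × 2.51 = 632.4, so R = 252 N.

R_A ≈ 252 N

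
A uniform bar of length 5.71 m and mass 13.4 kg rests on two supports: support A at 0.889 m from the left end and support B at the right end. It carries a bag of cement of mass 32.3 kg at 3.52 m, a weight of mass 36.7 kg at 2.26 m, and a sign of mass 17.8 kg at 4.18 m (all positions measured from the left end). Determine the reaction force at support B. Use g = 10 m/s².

R_B ≈ 457 N

Taking torques about support A:
Beam weight: 13.4 × 10 = 134 N down at 2.855 m → arm 1.966 m, τ = 134 × 1.966 = 263.4 N·m clockwise.
Bag of cement: 32.3 × 10 = 323 N down at 3.52 m → arm 2.631 m, τ = 323 × 2.631 = 849.8 N·m clockwise.
Weight: 36.7 × 10 = 367 N down at 2.26 m → arm 1.371 m, τ = 367 × 1.371 = 503.2 N·m clockwise.
Sign: 17.8 × 10 = 178 N down at 4.18 m → arm 3.291 m, τ = 178 × 3.291 = 585.8 N·m clockwise.
Net load moment about support A = 2202 N·m clockwise.
Reaction R at support B is upward at 5.71 m, arm 4.821 m → moment R × 4.821 counterclockwise.
Setting net torque to zero: R × 4.821 = 2202 → R = 457 N.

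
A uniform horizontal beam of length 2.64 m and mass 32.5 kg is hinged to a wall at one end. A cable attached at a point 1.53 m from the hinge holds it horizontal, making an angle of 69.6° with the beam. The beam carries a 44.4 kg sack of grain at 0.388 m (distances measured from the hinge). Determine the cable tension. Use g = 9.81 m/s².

T ≈ 411 N

About the hinge:
Beam weight: 32.5 × 9.81 = 318.8 N down at 1.32 m → arm 1.32 m, τ = 318.8 × 1.32 = 420.8 N·m clockwise.
Sack of grain: 44.4 × 9.81 = 435.6 N down at 0.388 m → arm 0.388 m, τ = 435.6 × 0.388 = 169 N·m clockwise.
Total clockwise load moment = 589.8 N·m.
The cable tension T acts at 1.53 m; only its component perpendicular to the beam, T sinθ, produces torque. sin 69.6° = 0.9373.
Balancing moments: T × 1.53 × 0.9373 = 589.8, giving T = 589.8 / 1.434 = 411 N.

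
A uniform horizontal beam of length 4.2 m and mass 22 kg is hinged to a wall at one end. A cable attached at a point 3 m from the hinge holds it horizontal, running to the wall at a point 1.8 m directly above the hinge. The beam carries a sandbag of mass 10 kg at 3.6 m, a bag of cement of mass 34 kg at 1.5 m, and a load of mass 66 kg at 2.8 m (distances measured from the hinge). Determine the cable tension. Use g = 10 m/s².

T ≈ 2060 N

Take moments about the hinge.
Beam weight: 22 × 10 = 220 N down at 2.1 m → arm 2.1 m, τ = 220 × 2.1 = 462 N·m clockwise.
Sandbag: 10 × 10 = 100 N down at 3.6 m → arm 3.6 m, τ = 100 × 3.6 = 360 N·m clockwise.
Bag of cement: 34 × 10 = 340 N down at 1.5 m → arm 1.5 m, τ = 340 × 1.5 = 510 N·m clockwise.
Load: 66 × 10 = 660 N down at 2.8 m → arm 2.8 m, τ = 660 × 2.8 = 1848 N·m clockwise.
Total clockwise load moment = 3180 N·m.
The cable tension T acts at 3 m; only its component perpendicular to the beam, T sinθ, produces torque. sinθ = h/√(h²+d²) = 1.8/√(1.8²+3²) = 0.5145.
Balancing moments: T × 3 × 0.5145 = 3180, giving T = 3180 / 1.543 = 2060 N.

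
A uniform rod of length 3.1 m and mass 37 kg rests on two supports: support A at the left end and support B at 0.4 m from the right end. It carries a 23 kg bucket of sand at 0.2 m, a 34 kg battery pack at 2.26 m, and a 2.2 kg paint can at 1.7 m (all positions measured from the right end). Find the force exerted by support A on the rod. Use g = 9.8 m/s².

R_A ≈ 378 N

About support B:
Beam weight: 37 × 9.8 = 362.6 N down at 1.55 m → arm 1.15 m, τ = 362.6 × 1.15 = 417 N·m counterclockwise.
Bucket of sand: 23 × 9.8 = 225.4 N down at 0.2 m → arm 0.2 m, τ = 225.4 × 0.2 = 45.08 N·m clockwise.
Battery pack: 34 × 9.8 = 333.2 N down at 2.26 m → arm 1.86 m, τ = 333.2 × 1.86 = 619.8 N·m counterclockwise.
Paint can: 2.2 × 9.8 = 21.56 N down at 1.7 m → arm 1.3 m, τ = 21.56 × 1.3 = 28.03 N·m counterclockwise.
Net load moment about support B = 1020 N·m counterclockwise.
Reaction R at support A is upward at 3.1 m, arm 2.7 m → moment R × 2.7 clockwise.
Setting net torque to zero: R × 2.7 = 1020 → R = 378 N.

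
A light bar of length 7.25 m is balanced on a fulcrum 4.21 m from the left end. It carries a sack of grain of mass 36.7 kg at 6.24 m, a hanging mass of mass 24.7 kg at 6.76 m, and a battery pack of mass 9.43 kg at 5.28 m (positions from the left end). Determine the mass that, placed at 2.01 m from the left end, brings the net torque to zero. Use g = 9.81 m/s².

m ≈ 67.1 kg

Sum moments about the fulcrum (at 4.21 m from the left end) (the support reaction has zero arm there).
Sack of grain: 36.7 × 9.81 = 360 N down at 6.24 m → arm 2.03 m, τ = 360 × 2.03 = 730.8 N·m clockwise.
Hanging mass: 24.7 × 9.81 = 242.3 N down at 6.76 m → arm 2.55 m, τ = 242.3 × 2.55 = 617.9 N·m clockwise.
Battery pack: 9.43 × 9.81 = 92.51 N down at 5.28 m → arm 1.07 m, τ = 92.51 × 1.07 = 98.99 N·m clockwise.
Net moment of known loads = 1448 N·m clockwise.
An unknown mass m at 2.01 m has arm 2.2 m; its moment is m·g·2.2 counterclockwise.
Balancing moments: m × 9.81 × 2.2 = 1448, giving m = 1448 / (9.81 × 2.2) = 67.1 kg.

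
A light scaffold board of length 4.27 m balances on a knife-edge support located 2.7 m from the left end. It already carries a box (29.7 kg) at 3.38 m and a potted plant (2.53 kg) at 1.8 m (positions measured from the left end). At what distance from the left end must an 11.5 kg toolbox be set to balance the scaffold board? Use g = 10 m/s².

x ≈ 1.14 m from the left end

Choose the knife-edge support (at 2.7 m from the left end) as the axis so the support reaction has zero arm there.
Box: 29.7 × 10 = 297 N down at 3.38 m → arm 0.68 m, τ = 297 × 0.68 = 202 N·m clockwise.
Potted plant: 2.53 × 10 = 25.3 N down at 1.8 m → arm 0.9 m, τ = 25.3 × 0.9 = 22.77 N·m counterclockwise.
Net moment of existing loads = 179.2 N·m clockwise.
The toolbox weighs 11.5 × 10 = 115 N and must supply an equal counterclockwise moment, so its lever arm about the knife-edge support is 179.2 / 115 = 1.56 m.
That puts it at 2.7 − 1.56 = 1.14 m from the left end.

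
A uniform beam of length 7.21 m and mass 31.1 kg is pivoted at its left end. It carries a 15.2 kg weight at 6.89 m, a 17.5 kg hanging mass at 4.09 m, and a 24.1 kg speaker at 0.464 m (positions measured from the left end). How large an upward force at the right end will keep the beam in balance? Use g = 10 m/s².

F ≈ 416 N

Taking torques about the left end:
Beam weight: 31.1 × 10 = 311 N down at 3.605 m → arm 3.605 m, τ = 311 × 3.605 = 1121 N·m clockwise.
Weight: 15.2 × 10 = 152 N down at 6.89 m → arm 6.89 m, τ = 152 × 6.89 = 1047 N·m clockwise.
Hanging mass: 17.5 × 10 = 175 N down at 4.09 m → arm 4.09 m, τ = 175 × 4.09 = 715.8 N·m clockwise.
Speaker: 24.1 × 10 = 241 N down at 0.464 m → arm 0.464 m, τ = 241 × 0.464 = 111.8 N·m clockwise.
Net moment of the loads = 2996 N·m clockwise.
The upward force F acts at the right end, arm 7.21 m, giving F × 7.21 counterclockwise.
For rotational equilibrium, F × 7.21 = 2996, so F = 2996 / 7.21 = 416 N.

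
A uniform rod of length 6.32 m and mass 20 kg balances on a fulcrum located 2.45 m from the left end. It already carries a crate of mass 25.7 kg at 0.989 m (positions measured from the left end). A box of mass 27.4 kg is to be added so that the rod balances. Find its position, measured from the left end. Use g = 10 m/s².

Taking torques about the fulcrum (at 2.45 m from the left end):
Beam weight: 20 × 10 = 200 N down at 3.16 m → arm 0.71 m, τ = 200 × 0.71 = 142 N·m clockwise.
Crate: 25.7 × 10 = 257 N down at 0.989 m → arm 1.461 m, τ = 257 × 1.461 = 375.5 N·m counterclockwise.
Net moment of existing loads = 233.5 N·m counterclockwise.
The box weighs 27.4 × 10 = 274 N and must supply an equal clockwise moment, so its lever arm about the fulcrum is 233.5 / 274 = 0.852 m.
That puts it at 2.45 + 0.852 = 3.3 m from the left end.

x ≈ 3.3 m from the left end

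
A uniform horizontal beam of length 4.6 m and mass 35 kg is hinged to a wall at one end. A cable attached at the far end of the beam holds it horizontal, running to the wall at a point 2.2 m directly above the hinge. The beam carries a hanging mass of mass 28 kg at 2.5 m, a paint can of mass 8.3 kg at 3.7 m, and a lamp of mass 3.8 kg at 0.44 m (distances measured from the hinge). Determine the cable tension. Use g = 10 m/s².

T ≈ 921 N

Sum moments about the hinge (the unknown hinge reaction has zero arm there).
Beam weight: 35 × 10 = 350 N down at 2.3 m → arm 2.3 m, τ = 350 × 2.3 = 805 N·m clockwise.
Hanging mass: 28 × 10 = 280 N down at 2.5 m → arm 2.5 m, τ = 280 × 2.5 = 700 N·m clockwise.
Paint can: 8.3 × 10 = 83 N down at 3.7 m → arm 3.7 m, τ = 83 × 3.7 = 307.1 N·m clockwise.
Lamp: 3.8 × 10 = 38 N down at 0.44 m → arm 0.44 m, τ = 38 × 0.44 = 16.72 N·m clockwise.
Total clockwise load moment = 1829 N·m.
The cable tension T acts at 4.6 m; only its component perpendicular to the beam, T sinθ, produces torque. sinθ = h/√(h²+d²) = 2.2/√(2.2²+4.6²) = 0.4315.
For rotational equilibrium, T × 4.6 × 0.4315 = 1829, so T = 1829 / 1.985 = 921 N.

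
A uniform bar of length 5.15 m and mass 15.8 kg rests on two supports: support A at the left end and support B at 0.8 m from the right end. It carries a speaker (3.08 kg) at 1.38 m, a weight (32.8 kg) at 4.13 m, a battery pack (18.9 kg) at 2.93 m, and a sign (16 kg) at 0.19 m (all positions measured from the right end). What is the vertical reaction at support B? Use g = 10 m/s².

R_B ≈ 476 N

Take moments about support A.
Beam weight: 15.8 × 10 = 158 N down at 2.575 m → arm 2.575 m, τ = 158 × 2.575 = 406.9 N·m clockwise.
Speaker: 3.08 × 10 = 30.8 N down at 1.38 m → arm 3.77 m, τ = 30.8 × 3.77 = 116.1 N·m clockwise.
Weight: 32.8 × 10 = 328 N down at 4.13 m → arm 1.02 m, τ = 328 × 1.02 = 334.6 N·m clockwise.
Battery pack: 18.9 × 10 = 189 N down at 2.93 m → arm 2.22 m, τ = 189 × 2.22 = 419.6 N·m clockwise.
Sign: 16 × 10 = 160 N down at 0.19 m → arm 4.96 m, τ = 160 × 4.96 = 793.6 N·m clockwise.
Net load moment about support A = 2071 N·m clockwise.
Reaction R at support B is upward at 0.8 m, arm 4.35 m → moment R × 4.35 counterclockwise.
Στ = 0 ⇒ R × 4.35 = 2071 ⇒ R = 476 N.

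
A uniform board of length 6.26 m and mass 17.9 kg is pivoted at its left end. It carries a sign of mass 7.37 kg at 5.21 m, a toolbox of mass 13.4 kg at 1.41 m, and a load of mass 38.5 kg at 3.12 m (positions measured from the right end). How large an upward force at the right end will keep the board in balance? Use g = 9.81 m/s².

F ≈ 391 N

Take moments about the left end.
Beam weight: 17.9 × 9.81 = 175.6 N down at 3.13 m → arm 3.13 m, τ = 175.6 × 3.13 = 549.6 N·m clockwise.
Sign: 7.37 × 9.81 = 72.3 N down at 5.21 m → arm 1.05 m, τ = 72.3 × 1.05 = 75.92 N·m clockwise.
Toolbox: 13.4 × 9.81 = 131.5 N down at 1.41 m → arm 4.85 m, τ = 131.5 × 4.85 = 637.8 N·m clockwise.
Load: 38.5 × 9.81 = 377.7 N down at 3.12 m → arm 3.14 m, τ = 377.7 × 3.14 = 1186 N·m clockwise.
Net moment of the loads = 2449 N·m clockwise.
The upward force F acts at the right end, arm 6.26 m, giving F × 6.26 counterclockwise.
Στ = 0 ⇒ F × 6.26 = 2449 ⇒ F = 2449 / 6.26 = 391 N.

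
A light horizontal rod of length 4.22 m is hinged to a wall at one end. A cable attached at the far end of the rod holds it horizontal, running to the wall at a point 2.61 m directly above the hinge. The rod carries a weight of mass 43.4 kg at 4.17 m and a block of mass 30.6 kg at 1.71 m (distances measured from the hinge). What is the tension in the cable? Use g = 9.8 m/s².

T ≈ 1030 N

Choose the hinge as the axis so the unknown hinge reaction has zero arm there.
Weight: 43.4 × 9.8 = 425.3 N down at 4.17 m → arm 4.17 m, τ = 425.3 × 4.17 = 1774 N·m clockwise.
Block: 30.6 × 9.8 = 299.9 N down at 1.71 m → arm 1.71 m, τ = 299.9 × 1.71 = 512.8 N·m clockwise.
Total clockwise load moment = 2287 N·m.
The cable tension T acts at 4.22 m; only its component perpendicular to the rod, T sinθ, produces torque. sinθ = h/√(h²+d²) = 2.61/√(2.61²+4.22²) = 0.526.
Balancing moments: T × 4.22 × 0.526 = 2287, giving T = 2287 / 2.22 = 1030 N.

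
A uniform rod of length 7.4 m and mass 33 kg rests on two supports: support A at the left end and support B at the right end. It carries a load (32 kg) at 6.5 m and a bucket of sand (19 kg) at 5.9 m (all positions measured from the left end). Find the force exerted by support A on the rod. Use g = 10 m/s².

About support B:
Beam weight: 33 × 10 = 330 N down at 3.7 m → arm 3.7 m, τ = 330 × 3.7 = 1221 N·m counterclockwise.
Load: 32 × 10 = 320 N down at 6.5 m → arm 0.9 m, τ = 320 × 0.9 = 288 N·m counterclockwise.
Bucket of sand: 19 × 10 = 190 N down at 5.9 m → arm 1.5 m, τ = 190 × 1.5 = 285 N·m counterclockwise.
Net load moment about support B = 1794 N·m counterclockwise.
Reaction R at support A is upward at 0 m, arm 7.4 m → moment R × 7.4 clockwise.
For rotational equilibrium, R × 7.4 = 1794, so R = 242 N.

R_A ≈ 242 N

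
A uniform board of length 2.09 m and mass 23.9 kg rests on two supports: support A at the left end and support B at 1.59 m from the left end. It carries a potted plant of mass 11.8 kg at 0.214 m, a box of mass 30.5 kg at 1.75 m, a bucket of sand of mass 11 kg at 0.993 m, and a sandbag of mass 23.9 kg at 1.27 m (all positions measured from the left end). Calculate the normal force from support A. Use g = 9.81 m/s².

R_A ≈ 238 N

About support B:
Beam weight: 23.9 × 9.81 = 234.5 N down at 1.045 m → arm 0.545 m, τ = 234.5 × 0.545 = 127.8 N·m counterclockwise.
Potted plant: 11.8 × 9.81 = 115.8 N down at 0.214 m → arm 1.376 m, τ = 115.8 × 1.376 = 159.3 N·m counterclockwise.
Box: 30.5 × 9.81 = 299.2 N down at 1.75 m → arm 0.16 m, τ = 299.2 × 0.16 = 47.87 N·m clockwise.
Bucket of sand: 11 × 9.81 = 107.9 N down at 0.993 m → arm 0.597 m, τ = 107.9 × 0.597 = 64.42 N·m counterclockwise.
Sandbag: 23.9 × 9.81 = 234.5 N down at 1.27 m → arm 0.32 m, τ = 234.5 × 0.32 = 75.04 N·m counterclockwise.
Net load moment about support B = 378.7 N·m counterclockwise.
Reaction R at support A is upward at 0 m, arm 1.59 m → moment R × 1.59 clockwise.
Setting net torque to zero: R × 1.59 = 378.7 → R = 238 N.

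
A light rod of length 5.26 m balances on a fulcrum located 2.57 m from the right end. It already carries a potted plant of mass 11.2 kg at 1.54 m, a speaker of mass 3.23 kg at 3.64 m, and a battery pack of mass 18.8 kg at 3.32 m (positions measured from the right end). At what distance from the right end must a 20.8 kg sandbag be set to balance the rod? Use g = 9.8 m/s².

Taking torques about the fulcrum (at 2.57 m from the right end):
Potted plant: 11.2 × 9.8 = 109.8 N down at 1.54 m → arm 1.03 m, τ = 109.8 × 1.03 = 113.1 N·m clockwise.
Speaker: 3.23 × 9.8 = 31.65 N down at 3.64 m → arm 1.07 m, τ = 31.65 × 1.07 = 33.87 N·m counterclockwise.
Battery pack: 18.8 × 9.8 = 184.2 N down at 3.32 m → arm 0.75 m, τ = 184.2 × 0.75 = 138.1 N·m counterclockwise.
Net moment of existing loads = 58.87 N·m counterclockwise.
The sandbag weighs 20.8 × 9.8 = 203.8 N and must supply an equal clockwise moment, so its lever arm about the fulcrum is 58.87 / 203.8 = 0.289 m.
That puts it at 2.57 − 0.289 = 2.28 m from the right end.

x ≈ 2.28 m from the right end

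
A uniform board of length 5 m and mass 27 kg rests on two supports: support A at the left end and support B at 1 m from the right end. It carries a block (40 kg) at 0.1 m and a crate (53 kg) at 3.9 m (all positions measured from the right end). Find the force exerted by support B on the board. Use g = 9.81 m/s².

Taking torques about support A:
Beam weight: 27 × 9.81 = 264.9 N down at 2.5 m → arm 2.5 m, τ = 264.9 × 2.5 = 662.2 N·m clockwise.
Block: 40 × 9.81 = 392.4 N down at 0.1 m → arm 4.9 m, τ = 392.4 × 4.9 = 1923 N·m clockwise.
Crate: 53 × 9.81 = 519.9 N down at 3.9 m → arm 1.1 m, τ = 519.9 × 1.1 = 571.9 N·m clockwise.
Net load moment about support A = 3157 N·m clockwise.
Reaction R at support B is upward at 1 m, arm 4 m → moment R × 4 counterclockwise.
Στ = 0 ⇒ R × 4 = 3157 ⇒ R = 789 N.

R_B ≈ 789 N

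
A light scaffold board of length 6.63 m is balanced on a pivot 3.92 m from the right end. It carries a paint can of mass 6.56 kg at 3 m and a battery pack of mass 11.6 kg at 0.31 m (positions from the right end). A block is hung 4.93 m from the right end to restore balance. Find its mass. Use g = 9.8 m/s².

m ≈ 47.4 kg

Choose the pivot (at 3.92 m from the right end) as the axis so the support reaction has zero arm there.
Paint can: 6.56 × 9.8 = 64.29 N down at 3 m → arm 0.92 m, τ = 64.29 × 0.92 = 59.15 N·m clockwise.
Battery pack: 11.6 × 9.8 = 113.7 N down at 0.31 m → arm 3.61 m, τ = 113.7 × 3.61 = 410.5 N·m clockwise.
Net moment of known loads = 469.6 N·m clockwise.
An unknown mass m at 4.93 m has arm 1.01 m; its moment is m·g·1.01 counterclockwise.
Setting net torque to zero: m × 9.8 × 1.01 = 469.6 → m = 469.6 / (9.8 × 1.01) = 47.4 kg.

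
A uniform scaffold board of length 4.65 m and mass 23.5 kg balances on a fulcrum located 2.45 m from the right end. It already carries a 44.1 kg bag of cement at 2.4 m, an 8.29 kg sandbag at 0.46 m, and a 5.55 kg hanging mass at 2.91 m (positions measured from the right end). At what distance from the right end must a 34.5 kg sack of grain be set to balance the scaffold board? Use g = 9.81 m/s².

Sum moments about the fulcrum (at 2.45 m from the right end) (the support reaction has zero arm there).
Beam weight: 23.5 × 9.81 = 230.5 N down at 2.325 m → arm 0.125 m, τ = 230.5 × 0.125 = 28.81 N·m clockwise.
Bag of cement: 44.1 × 9.81 = 432.6 N down at 2.4 m → arm 0.05 m, τ = 432.6 × 0.05 = 21.63 N·m clockwise.
Sandbag: 8.29 × 9.81 = 81.32 N down at 0.46 m → arm 1.99 m, τ = 81.32 × 1.99 = 161.8 N·m clockwise.
Hanging mass: 5.55 × 9.81 = 54.45 N down at 2.91 m → arm 0.46 m, τ = 54.45 × 0.46 = 25.05 N·m counterclockwise.
Net moment of existing loads = 187.2 N·m clockwise.
The sack of grain weighs 34.5 × 9.81 = 338.4 N and must supply an equal counterclockwise moment, so its lever arm about the fulcrum is 187.2 / 338.4 = 0.553 m.
That puts it at 2.45 + 0.553 = 3 m from the right end.

x ≈ 3 m from the right end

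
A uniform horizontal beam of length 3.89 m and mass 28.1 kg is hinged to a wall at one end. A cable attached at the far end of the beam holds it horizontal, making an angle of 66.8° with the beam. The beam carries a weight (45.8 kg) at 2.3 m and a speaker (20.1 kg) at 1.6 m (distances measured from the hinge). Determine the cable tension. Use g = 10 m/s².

Take moments about the hinge.
Beam weight: 28.1 × 10 = 281 N down at 1.945 m → arm 1.945 m, τ = 281 × 1.945 = 546.5 N·m clockwise.
Weight: 45.8 × 10 = 458 N down at 2.3 m → arm 2.3 m, τ = 458 × 2.3 = 1053 N·m clockwise.
Speaker: 20.1 × 10 = 201 N down at 1.6 m → arm 1.6 m, τ = 201 × 1.6 = 321.6 N·m clockwise.
Total clockwise load moment = 1921 N·m.
The cable tension T acts at 3.89 m; only its component perpendicular to the beam, T sinθ, produces torque. sin 66.8° = 0.9191.
Balancing moments: T × 3.89 × 0.9191 = 1921, giving T = 1921 / 3.575 = 537 N.

T ≈ 537 N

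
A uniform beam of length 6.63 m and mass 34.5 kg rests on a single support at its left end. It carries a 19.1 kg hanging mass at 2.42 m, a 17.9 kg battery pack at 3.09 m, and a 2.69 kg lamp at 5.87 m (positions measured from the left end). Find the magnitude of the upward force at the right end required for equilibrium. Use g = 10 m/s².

Take moments about the left end.
Beam weight: 34.5 × 10 = 345 N down at 3.315 m → arm 3.315 m, τ = 345 × 3.315 = 1144 N·m clockwise.
Hanging mass: 19.1 × 10 = 191 N down at 2.42 m → arm 2.42 m, τ = 191 × 2.42 = 462.2 N·m clockwise.
Battery pack: 17.9 × 10 = 179 N down at 3.09 m → arm 3.09 m, τ = 179 × 3.09 = 553.1 N·m clockwise.
Lamp: 2.69 × 10 = 26.9 N down at 5.87 m → arm 5.87 m, τ = 26.9 × 5.87 = 157.9 N·m clockwise.
Net moment of the loads = 2317 N·m clockwise.
The upward force F acts at the right end, arm 6.63 m, giving F × 6.63 counterclockwise.
Balancing moments: F × 6.63 = 2317, giving F = 2317 / 6.63 = 349 N.

F ≈ 349 N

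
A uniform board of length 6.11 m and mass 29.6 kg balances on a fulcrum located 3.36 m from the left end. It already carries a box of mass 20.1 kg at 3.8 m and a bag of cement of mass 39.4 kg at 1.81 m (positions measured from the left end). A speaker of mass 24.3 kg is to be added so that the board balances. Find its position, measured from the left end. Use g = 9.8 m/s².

Taking torques about the fulcrum (at 3.36 m from the left end):
Beam weight: 29.6 × 9.8 = 290.1 N down at 3.055 m → arm 0.305 m, τ = 290.1 × 0.305 = 88.48 N·m counterclockwise.
Box: 20.1 × 9.8 = 197 N down at 3.8 m → arm 0.44 m, τ = 197 × 0.44 = 86.68 N·m clockwise.
Bag of cement: 39.4 × 9.8 = 386.1 N down at 1.81 m → arm 1.55 m, τ = 386.1 × 1.55 = 598.5 N·m counterclockwise.
Net moment of existing loads = 600.3 N·m counterclockwise.
The speaker weighs 24.3 × 9.8 = 238.1 N and must supply an equal clockwise moment, so its lever arm about the fulcrum is 600.3 / 238.1 = 2.52 m.
That puts it at 3.36 + 2.52 = 5.88 m from the left end.

x ≈ 5.88 m from the left end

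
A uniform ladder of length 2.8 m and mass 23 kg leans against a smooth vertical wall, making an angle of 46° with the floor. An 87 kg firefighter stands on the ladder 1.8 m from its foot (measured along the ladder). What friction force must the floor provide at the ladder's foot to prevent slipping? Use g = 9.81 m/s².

Take moments about the foot of the ladder.
Ladder weight 23×9.81 = 225.6 N acts at 1.4 m along the ladder; its horizontal arm is 1.4·cos46° = 0.9725 m → τ = 219.4 N·m clockwise.
Firefighter: 87×9.81 = 853.5 N at 1.8 m → arm 1.25 m → τ = 1067 N·m clockwise.
Wall normal N acts horizontally at the top; its moment arm is the height L sinθ = 2.8·sin46° = 2.014 m, counterclockwise.
Balancing moments: N × 2.014 = 1286, giving N = 639 N.
ΣFx = 0: friction at the foot balances the wall's push, so f = N_wall = 639 N.

f ≈ 639 N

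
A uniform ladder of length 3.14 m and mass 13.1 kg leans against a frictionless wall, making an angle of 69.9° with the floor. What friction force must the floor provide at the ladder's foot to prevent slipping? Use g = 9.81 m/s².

About the foot of the ladder:
Ladder weight 13.1×9.81 = 128.5 N acts at 1.57 m along the ladder; its horizontal arm is 1.57·cos69.9° = 0.5395 m → τ = 69.33 N·m clockwise.
Wall normal N acts horizontally at the top; its moment arm is the height L sinθ = 3.14·sin69.9° = 2.949 m, counterclockwise.
Στ = 0 ⇒ N × 2.949 = 69.33 ⇒ N = 23.5 N.
ΣFx = 0: friction at the foot balances the wall's push, so f = N_wall = 23.5 N.

f ≈ 23.5 N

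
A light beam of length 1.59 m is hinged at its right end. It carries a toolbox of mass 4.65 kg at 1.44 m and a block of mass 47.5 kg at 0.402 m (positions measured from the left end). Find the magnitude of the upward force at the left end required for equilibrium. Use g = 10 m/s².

F ≈ 359 N

Sum moments about the right end (the unknown pivot reaction has zero arm there).
Toolbox: 4.65 × 10 = 46.5 N down at 1.44 m → arm 0.15 m, τ = 46.5 × 0.15 = 6.975 N·m counterclockwise.
Block: 47.5 × 10 = 475 N down at 0.402 m → arm 1.188 m, τ = 475 × 1.188 = 564.3 N·m counterclockwise.
Net moment of the loads = 571.3 N·m counterclockwise.
The upward force F acts at the left end, arm 1.59 m, giving F × 1.59 clockwise.
Στ = 0 ⇒ F × 1.59 = 571.3 ⇒ F = 571.3 / 1.59 = 359 N.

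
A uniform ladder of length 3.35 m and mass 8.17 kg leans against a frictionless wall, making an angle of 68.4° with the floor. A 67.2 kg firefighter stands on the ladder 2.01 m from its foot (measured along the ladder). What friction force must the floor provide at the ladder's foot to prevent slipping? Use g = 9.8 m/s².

f ≈ 172 N

About the foot of the ladder:
Ladder weight 8.17×9.8 = 80.07 N acts at 1.675 m along the ladder; its horizontal arm is 1.675·cos68.4° = 0.6166 m → τ = 49.37 N·m clockwise.
Firefighter: 67.2×9.8 = 658.6 N at 2.01 m → arm 0.7399 m → τ = 487.3 N·m clockwise.
Wall normal N acts horizontally at the top; its moment arm is the height L sinθ = 3.35·sin68.4° = 3.115 m, counterclockwise.
For rotational equilibrium, N × 3.115 = 536.7, so N = 172 N.
ΣFx = 0: friction at the foot balances the wall's push, so f = N_wall = 172 N.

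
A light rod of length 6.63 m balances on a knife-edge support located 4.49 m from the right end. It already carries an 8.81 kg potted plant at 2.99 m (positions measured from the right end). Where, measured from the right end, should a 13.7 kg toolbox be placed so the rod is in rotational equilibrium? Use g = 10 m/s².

Taking torques about the knife-edge support (at 4.49 m from the right end):
Potted plant: 8.81 × 10 = 88.1 N down at 2.99 m → arm 1.5 m, τ = 88.1 × 1.5 = 132.1 N·m clockwise.
Net moment of existing loads = 132.1 N·m clockwise.
The toolbox weighs 13.7 × 10 = 137 N and must supply an equal counterclockwise moment, so its lever arm about the knife-edge support is 132.1 / 137 = 0.964 m.
That puts it at 4.49 + 0.964 = 5.45 m from the right end.

x ≈ 5.45 m from the right end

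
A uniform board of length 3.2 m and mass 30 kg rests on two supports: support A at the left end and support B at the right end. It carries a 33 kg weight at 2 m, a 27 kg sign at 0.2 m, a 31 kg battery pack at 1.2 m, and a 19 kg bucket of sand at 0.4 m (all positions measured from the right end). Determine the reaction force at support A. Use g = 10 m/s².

Sum moments about support B (its reaction then has zero moment arm).
Beam weight: 30 × 10 = 300 N down at 1.6 m → arm 1.6 m, τ = 300 × 1.6 = 480 N·m counterclockwise.
Weight: 33 × 10 = 330 N down at 2 m → arm 2 m, τ = 330 × 2 = 660 N·m counterclockwise.
Sign: 27 × 10 = 270 N down at 0.2 m → arm 0.2 m, τ = 270 × 0.2 = 54 N·m counterclockwise.
Battery pack: 31 × 10 = 310 N down at 1.2 m → arm 1.2 m, τ = 310 × 1.2 = 372 N·m counterclockwise.
Bucket of sand: 19 × 10 = 190 N down at 0.4 m → arm 0.4 m, τ = 190 × 0.4 = 76 N·m counterclockwise.
Net load moment about support B = 1642 N·m counterclockwise.
Reaction R at support A is upward at 3.2 m, arm 3.2 m → moment R × 3.2 clockwise.
Balancing moments: R × 3.2 = 1642, giving R = 513 N.

R_A ≈ 513 N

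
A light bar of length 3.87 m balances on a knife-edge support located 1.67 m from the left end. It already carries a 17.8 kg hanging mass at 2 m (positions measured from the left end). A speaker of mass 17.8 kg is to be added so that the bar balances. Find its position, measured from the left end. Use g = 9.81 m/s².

x ≈ 1.34 m from the left end

Take moments about the knife-edge support (at 1.67 m from the left end).
Hanging mass: 17.8 × 9.81 = 174.6 N down at 2 m → arm 0.33 m, τ = 174.6 × 0.33 = 57.62 N·m clockwise.
Net moment of existing loads = 57.62 N·m clockwise.
The speaker weighs 17.8 × 9.81 = 174.6 N and must supply an equal counterclockwise moment, so its lever arm about the knife-edge support is 57.62 / 174.6 = 0.33 m.
That puts it at 1.67 − 0.33 = 1.34 m from the left end.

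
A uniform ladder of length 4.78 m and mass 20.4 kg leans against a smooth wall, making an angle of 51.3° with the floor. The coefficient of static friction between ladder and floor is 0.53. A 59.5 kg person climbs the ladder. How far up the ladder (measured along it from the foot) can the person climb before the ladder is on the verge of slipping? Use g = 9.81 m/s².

Take moments about the foot of the ladder.
Ladder weight 20.4×9.81 = 200.1 N acts at 2.39 m along the ladder; its horizontal arm is 2.39·cos51.3° = 1.494 m → τ = 298.9 N·m clockwise.
Person weight 59.5×9.81 = 583.7 N at distance d → arm d·cos51.3° → τ = 583.7·d·0.6252 clockwise.
Wall normal N at the top has arm L sinθ = 3.73 m counterclockwise, so Στ = 0 gives N·3.73 = 298.9 + 364.9·d.
ΣFy = 0 ⇒ N_floor = 783.8 N, so the maximum friction is μ_s·N_floor = 0.53×783.8 = 415.4 N. ΣFx = 0 ⇒ N_wall = f, so at the slipping point N = 415.4 N.
Substituting: 415.4×3.73 = 298.9 + 364.9·d ⇒ d = (1549 − 298.9) / 364.9 = 3.43 m.

d ≈ 3.43 m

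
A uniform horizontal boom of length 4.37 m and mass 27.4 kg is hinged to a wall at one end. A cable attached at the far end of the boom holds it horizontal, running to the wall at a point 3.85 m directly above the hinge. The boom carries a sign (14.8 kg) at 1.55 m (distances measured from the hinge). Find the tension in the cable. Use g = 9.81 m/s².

Taking torques about the hinge:
Beam weight: 27.4 × 9.81 = 268.8 N down at 2.185 m → arm 2.185 m, τ = 268.8 × 2.185 = 587.3 N·m clockwise.
Sign: 14.8 × 9.81 = 145.2 N down at 1.55 m → arm 1.55 m, τ = 145.2 × 1.55 = 225.1 N·m clockwise.
Total clockwise load moment = 812.4 N·m.
The cable tension T acts at 4.37 m; only its component perpendicular to the boom, T sinθ, produces torque. sinθ = h/√(h²+d²) = 3.85/√(3.85²+4.37²) = 0.6611.
Setting net torque to zero: T × 4.37 × 0.6611 = 812.4 → T = 812.4 / 2.889 = 281 N.

T ≈ 281 N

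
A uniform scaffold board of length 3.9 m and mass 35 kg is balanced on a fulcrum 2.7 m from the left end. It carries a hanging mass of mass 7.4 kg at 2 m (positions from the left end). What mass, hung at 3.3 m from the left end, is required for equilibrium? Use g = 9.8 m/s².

m ≈ 52.4 kg

Take moments about the fulcrum (at 2.7 m from the left end).
Beam weight: 35 × 9.8 = 343 N down at 1.95 m → arm 0.75 m, τ = 343 × 0.75 = 257.2 N·m counterclockwise.
Hanging mass: 7.4 × 9.8 = 72.52 N down at 2 m → arm 0.7 m, τ = 72.52 × 0.7 = 50.76 N·m counterclockwise.
Net moment of known loads = 308 N·m counterclockwise.
An unknown mass m at 3.3 m has arm 0.6 m; its moment is m·g·0.6 clockwise.
For rotational equilibrium, m × 9.8 × 0.6 = 308, so m = 308 / (9.8 × 0.6) = 52.4 kg.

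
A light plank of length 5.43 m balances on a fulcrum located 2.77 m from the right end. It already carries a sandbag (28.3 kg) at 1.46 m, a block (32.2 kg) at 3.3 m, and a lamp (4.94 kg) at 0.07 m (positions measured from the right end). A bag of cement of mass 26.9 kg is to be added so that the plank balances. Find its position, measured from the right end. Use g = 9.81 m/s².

Sum moments about the fulcrum (at 2.77 m from the right end) (the support reaction has zero arm there).
Sandbag: 28.3 × 9.81 = 277.6 N down at 1.46 m → arm 1.31 m, τ = 277.6 × 1.31 = 363.7 N·m clockwise.
Block: 32.2 × 9.81 = 315.9 N down at 3.3 m → arm 0.53 m, τ = 315.9 × 0.53 = 167.4 N·m counterclockwise.
Lamp: 4.94 × 9.81 = 48.46 N down at 0.07 m → arm 2.7 m, τ = 48.46 × 2.7 = 130.8 N·m clockwise.
Net moment of existing loads = 327.1 N·m clockwise.
The bag of cement weighs 26.9 × 9.81 = 263.9 N and must supply an equal counterclockwise moment, so its lever arm about the fulcrum is 327.1 / 263.9 = 1.24 m.
That puts it at 2.77 + 1.24 = 4.01 m from the right end.

x ≈ 4.01 m from the right end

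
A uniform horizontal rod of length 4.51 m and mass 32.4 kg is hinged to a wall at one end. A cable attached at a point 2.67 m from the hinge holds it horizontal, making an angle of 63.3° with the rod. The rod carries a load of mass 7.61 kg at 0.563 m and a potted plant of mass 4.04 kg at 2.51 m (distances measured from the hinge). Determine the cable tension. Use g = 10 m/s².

Taking torques about the hinge:
Beam weight: 32.4 × 10 = 324 N down at 2.255 m → arm 2.255 m, τ = 324 × 2.255 = 730.6 N·m clockwise.
Load: 7.61 × 10 = 76.1 N down at 0.563 m → arm 0.563 m, τ = 76.1 × 0.563 = 42.84 N·m clockwise.
Potted plant: 4.04 × 10 = 40.4 N down at 2.51 m → arm 2.51 m, τ = 40.4 × 2.51 = 101.4 N·m clockwise.
Total clockwise load moment = 874.8 N·m.
The cable tension T acts at 2.67 m; only its component perpendicular to the rod, T sinθ, produces torque. sin 63.3° = 0.8934.
For rotational equilibrium, T × 2.67 × 0.8934 = 874.8, so T = 874.8 / 2.385 = 367 N.

T ≈ 367 N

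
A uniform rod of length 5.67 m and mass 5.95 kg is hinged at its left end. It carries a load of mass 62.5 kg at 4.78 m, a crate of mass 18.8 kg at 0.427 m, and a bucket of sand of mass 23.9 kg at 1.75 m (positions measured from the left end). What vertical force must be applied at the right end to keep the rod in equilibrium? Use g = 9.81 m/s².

F ≈ 632 N

Take moments about the left end.
Beam weight: 5.95 × 9.81 = 58.37 N down at 2.835 m → arm 2.835 m, τ = 58.37 × 2.835 = 165.5 N·m clockwise.
Load: 62.5 × 9.81 = 613.1 N down at 4.78 m → arm 4.78 m, τ = 613.1 × 4.78 = 2931 N·m clockwise.
Crate: 18.8 × 9.81 = 184.4 N down at 0.427 m → arm 0.427 m, τ = 184.4 × 0.427 = 78.74 N·m clockwise.
Bucket of sand: 23.9 × 9.81 = 234.5 N down at 1.75 m → arm 1.75 m, τ = 234.5 × 1.75 = 410.4 N·m clockwise.
Net moment of the loads = 3586 N·m clockwise.
The upward force F acts at the right end, arm 5.67 m, giving F × 5.67 counterclockwise.
Balancing moments: F × 5.67 = 3586, giving F = 3586 / 5.67 = 632 N.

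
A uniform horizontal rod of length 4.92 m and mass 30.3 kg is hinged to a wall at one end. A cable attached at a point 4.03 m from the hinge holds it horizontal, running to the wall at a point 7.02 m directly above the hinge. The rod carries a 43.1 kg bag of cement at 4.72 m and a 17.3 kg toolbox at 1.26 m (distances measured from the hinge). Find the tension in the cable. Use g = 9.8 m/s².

T ≈ 841 N

Taking torques about the hinge:
Beam weight: 30.3 × 9.8 = 296.9 N down at 2.46 m → arm 2.46 m, τ = 296.9 × 2.46 = 730.4 N·m clockwise.
Bag of cement: 43.1 × 9.8 = 422.4 N down at 4.72 m → arm 4.72 m, τ = 422.4 × 4.72 = 1994 N·m clockwise.
Toolbox: 17.3 × 9.8 = 169.5 N down at 1.26 m → arm 1.26 m, τ = 169.5 × 1.26 = 213.6 N·m clockwise.
Total clockwise load moment = 2938 N·m.
The cable tension T acts at 4.03 m; only its component perpendicular to the rod, T sinθ, produces torque. sinθ = h/√(h²+d²) = 7.02/√(7.02²+4.03²) = 0.8673.
Balancing moments: T × 4.03 × 0.8673 = 2938, giving T = 2938 / 3.495 = 841 N.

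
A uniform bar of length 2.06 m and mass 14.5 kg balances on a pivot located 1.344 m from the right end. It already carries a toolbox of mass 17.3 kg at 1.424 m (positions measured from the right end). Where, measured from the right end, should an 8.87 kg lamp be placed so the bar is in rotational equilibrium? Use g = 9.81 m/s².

x ≈ 1.7 m from the right end

Taking torques about the pivot (at 1.344 m from the right end):
Beam weight: 14.5 × 9.81 = 142.2 N down at 1.03 m → arm 0.314 m, τ = 142.2 × 0.314 = 44.65 N·m clockwise.
Toolbox: 17.3 × 9.81 = 169.7 N down at 1.424 m → arm 0.08 m, τ = 169.7 × 0.08 = 13.58 N·m counterclockwise.
Net moment of existing loads = 31.07 N·m clockwise.
The lamp weighs 8.87 × 9.81 = 87.01 N and must supply an equal counterclockwise moment, so its lever arm about the pivot is 31.07 / 87.01 = 0.357 m.
That puts it at 1.344 + 0.357 = 1.7 m from the right end.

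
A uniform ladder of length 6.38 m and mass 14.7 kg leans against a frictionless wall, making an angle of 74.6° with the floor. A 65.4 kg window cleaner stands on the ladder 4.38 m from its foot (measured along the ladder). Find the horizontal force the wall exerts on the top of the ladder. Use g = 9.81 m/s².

N_wall ≈ 141 N

Sum moments about the foot of the ladder (the floor normal and friction both act there and drop out).
Ladder weight 14.7×9.81 = 144.2 N acts at 3.19 m along the ladder; its horizontal arm is 3.19·cos74.6° = 0.8471 m → τ = 122.2 N·m clockwise.
Window cleaner: 65.4×9.81 = 641.6 N at 4.38 m → arm 1.163 m → τ = 746.2 N·m clockwise.
Wall normal N acts horizontally at the top; its moment arm is the height L sinθ = 6.38·sin74.6° = 6.151 m, counterclockwise.
Στ = 0 ⇒ N × 6.151 = 868.4 ⇒ N = 141 N.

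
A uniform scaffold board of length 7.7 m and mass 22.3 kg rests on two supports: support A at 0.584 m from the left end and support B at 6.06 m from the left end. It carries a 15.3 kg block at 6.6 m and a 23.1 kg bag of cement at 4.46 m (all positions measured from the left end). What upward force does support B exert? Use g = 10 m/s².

R_B ≈ 465 N

Sum moments about support A (its reaction then has zero moment arm).
Beam weight: 22.3 × 10 = 223 N down at 3.85 m → arm 3.266 m, τ = 223 × 3.266 = 728.3 N·m clockwise.
Block: 15.3 × 10 = 153 N down at 6.6 m → arm 6.016 m, τ = 153 × 6.016 = 920.4 N·m clockwise.
Bag of cement: 23.1 × 10 = 231 N down at 4.46 m → arm 3.876 m, τ = 231 × 3.876 = 895.4 N·m clockwise.
Net load moment about support A = 2544 N·m clockwise.
Reaction R at support B is upward at 6.06 m, arm 5.476 m → moment R × 5.476 counterclockwise.
Setting net torque to zero: R × 5.476 = 2544 → R = 465 N.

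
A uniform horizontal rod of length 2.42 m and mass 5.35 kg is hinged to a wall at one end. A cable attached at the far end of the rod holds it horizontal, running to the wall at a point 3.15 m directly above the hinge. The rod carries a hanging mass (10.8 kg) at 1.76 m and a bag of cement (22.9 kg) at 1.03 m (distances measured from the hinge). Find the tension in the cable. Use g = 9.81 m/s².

T ≈ 251 N

Take moments about the hinge.
Beam weight: 5.35 × 9.81 = 52.48 N down at 1.21 m → arm 1.21 m, τ = 52.48 × 1.21 = 63.5 N·m clockwise.
Hanging mass: 10.8 × 9.81 = 105.9 N down at 1.76 m → arm 1.76 m, τ = 105.9 × 1.76 = 186.4 N·m clockwise.
Bag of cement: 22.9 × 9.81 = 224.6 N down at 1.03 m → arm 1.03 m, τ = 224.6 × 1.03 = 231.3 N·m clockwise.
Total clockwise load moment = 481.2 N·m.
The cable tension T acts at 2.42 m; only its component perpendicular to the rod, T sinθ, produces torque. sinθ = h/√(h²+d²) = 3.15/√(3.15²+2.42²) = 0.793.
For rotational equilibrium, T × 2.42 × 0.793 = 481.2, so T = 481.2 / 1.919 = 251 N.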